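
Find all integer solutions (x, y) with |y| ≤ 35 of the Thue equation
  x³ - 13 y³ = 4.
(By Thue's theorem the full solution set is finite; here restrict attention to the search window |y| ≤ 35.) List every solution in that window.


The equation is x³ - 13y³ = 4. For fixed y, x³ = 13·y³ + 4, so a solution requires the RHS to be a perfect cube.
Strategy: iterate y from -35 to 35, compute RHS = 13·y³ + 4, and check whether it is a (positive or negative) perfect cube.
Check small values of y:
  y = 0: RHS = 4 is not a perfect cube.
  y = 1: RHS = 17 is not a perfect cube.
  y = -1: RHS = -9 is not a perfect cube.
  y = 2: RHS = 108 is not a perfect cube.
  y = -2: RHS = -100 is not a perfect cube.
  y = 3: RHS = 355 is not a perfect cube.
  y = -3: RHS = -347 is not a perfect cube.
Continuing the search up to |y| = 35 finds no solutions either.
No (x, y) in the scanned range satisfies the equation.

No integer solutions with |y| ≤ 35.


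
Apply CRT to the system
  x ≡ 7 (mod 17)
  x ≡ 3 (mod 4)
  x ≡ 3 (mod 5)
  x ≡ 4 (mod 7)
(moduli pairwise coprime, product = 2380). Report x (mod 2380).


Product of moduli M = 17 · 4 · 5 · 7 = 2380.
Merge one congruence at a time:
  Start: x ≡ 7 (mod 17).
  Combine with x ≡ 3 (mod 4); new modulus lcm = 68.
    Write x = 7 + 17·t and substitute into x ≡ 3 (mod 4): 17·t ≡ 3 − 7 = -4 (mod 4).
    Reduce coefficients mod 4: 1·t ≡ 0 (mod 4).
    So t ≡ 0 (mod 4).
    Then x = 7 + 17·0 = 7, valid modulo lcm(17, 4) = 68: x ≡ 7 (mod 68).
  Combine with x ≡ 3 (mod 5); new modulus lcm = 340.
    Write x = 7 + 68·t and substitute into x ≡ 3 (mod 5): 68·t ≡ 3 − 7 = -4 (mod 5).
    Reduce coefficients mod 5: 3·t ≡ 1 (mod 5).
    The inverse of 3 mod 5 is 2 (since 3·2 = 6 = 1·5 + 1), so t ≡ 2·1 = 2 ≡ 2 (mod 5).
    Then x = 7 + 68·2 = 143, valid modulo lcm(68, 5) = 340: x ≡ 143 (mod 340).
  Combine with x ≡ 4 (mod 7); new modulus lcm = 2380.
    Write x = 143 + 340·t and substitute into x ≡ 4 (mod 7): 340·t ≡ 4 − 143 = -139 (mod 7).
    Reduce coefficients mod 7: 4·t ≡ 1 (mod 7).
    The inverse of 4 mod 7 is 2 (since 4·2 = 8 = 1·7 + 1), so t ≡ 2·1 = 2 ≡ 2 (mod 7).
    Then x = 143 + 340·2 = 823, valid modulo lcm(340, 7) = 2380: x ≡ 823 (mod 2380).
Verify against each original: 823 mod 17 = 7, 823 mod 4 = 3, 823 mod 5 = 3, 823 mod 7 = 4.

x ≡ 823 (mod 2380).


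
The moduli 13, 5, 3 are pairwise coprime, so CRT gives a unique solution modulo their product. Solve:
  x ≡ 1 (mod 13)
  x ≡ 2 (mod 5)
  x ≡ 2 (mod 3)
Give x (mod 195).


Moduli 13, 5, 3 are pairwise coprime; by CRT there is a unique solution modulo M = 13 · 5 · 3 = 195.
Solve pairwise, accumulating the modulus:
  Start with x ≡ 1 (mod 13).
  Combine with x ≡ 2 (mod 5): since gcd(13, 5) = 1, we get a unique residue mod 65.
    Write x = 1 + 13·t and substitute into x ≡ 2 (mod 5): 13·t ≡ 2 − 1 = 1 (mod 5).
    Reduce coefficients mod 5: 3·t ≡ 1 (mod 5).
    The inverse of 3 mod 5 is 2 (since 3·2 = 6 = 1·5 + 1), so t ≡ 2·1 = 2 ≡ 2 (mod 5).
    Then x = 1 + 13·2 = 27, valid modulo lcm(13, 5) = 65: x ≡ 27 (mod 65).
  Combine with x ≡ 2 (mod 3): since gcd(65, 3) = 1, we get a unique residue mod 195.
    Write x = 27 + 65·t and substitute into x ≡ 2 (mod 3): 65·t ≡ 2 − 27 = -25 (mod 3).
    Reduce coefficients mod 3: 2·t ≡ 2 (mod 3).
    The inverse of 2 mod 3 is 2 (since 2·2 = 4 = 1·3 + 1), so t ≡ 2·2 = 4 ≡ 1 (mod 3).
    Then x = 27 + 65·1 = 92, valid modulo lcm(65, 3) = 195: x ≡ 92 (mod 195).
Verify: 92 mod 13 = 1 ✓, 92 mod 5 = 2 ✓, 92 mod 3 = 2 ✓.

x ≡ 92 (mod 195).


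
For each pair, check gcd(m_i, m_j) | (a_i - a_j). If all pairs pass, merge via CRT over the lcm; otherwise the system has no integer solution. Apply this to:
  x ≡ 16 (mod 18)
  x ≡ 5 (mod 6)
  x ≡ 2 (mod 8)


Moduli 18, 6, 8 are not pairwise coprime, so CRT works modulo lcm(m_i) when all pairwise compatibility conditions hold.
Pairwise compatibility: gcd(m_i, m_j) must divide a_i - a_j for every pair.
Merge one congruence at a time:
  Start: x ≡ 16 (mod 18).
  Combine with x ≡ 5 (mod 6): gcd(18, 6) = 6, and 5 - 16 = -11 is NOT divisible by 6.
    ⇒ system is inconsistent (no integer solution).

No solution (the system is inconsistent).


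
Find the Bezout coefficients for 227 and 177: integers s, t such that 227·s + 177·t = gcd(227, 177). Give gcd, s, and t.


Euclidean algorithm on (227, 177) — divide until remainder is 0:
  227 = 1 · 177 + 50
  177 = 3 · 50 + 27
  50 = 1 · 27 + 23
  27 = 1 · 23 + 4
  23 = 5 · 4 + 3
  4 = 1 · 3 + 1
  3 = 3 · 1 + 0
gcd(227, 177) = 1.
Track Bezout coefficients alongside the remainders: start with r₀ = 227 = a·1 + b·0 (s = 1, t = 0) and r₁ = 177 = a·0 + b·1 (s = 0, t = 1); each new remainder r_{k+1} = r_{k-1} − q_k·r_k inherits s_{k+1} = s_{k-1} − q_k·s_k, t_{k+1} = t_{k-1} − q_k·t_k, so r_k = a·s_k + b·t_k at every step:
  q = 1: r = 50, s = 1 − 1·0 = 1, t = 0 − 1·1 = -1  (check: 227·1 + 177·(-1) = 50)
  q = 3: r = 27, s = 0 − 3·1 = -3, t = 1 − 3·(-1) = 4  (check: 227·(-3) + 177·4 = 27)
  q = 1: r = 23, s = 1 − 1·(-3) = 4, t = -1 − 1·4 = -5  (check: 227·4 + 177·(-5) = 23)
  q = 1: r = 4, s = -3 − 1·4 = -7, t = 4 − 1·(-5) = 9  (check: 227·(-7) + 177·9 = 4)
  q = 5: r = 3, s = 4 − 5·(-7) = 39, t = -5 − 5·9 = -50  (check: 227·39 + 177·(-50) = 3)
  q = 1: r = 1, s = -7 − 1·39 = -46, t = 9 − 1·(-50) = 59  (check: 227·(-46) + 177·59 = 1)
The row with r = 1 (the gcd) gives the Bezout coefficients s = -46, t = 59.
Result: 227 · (-46) + 177 · (59) = 1.

gcd(227, 177) = 1; s = -46, t = 59 (check: 227·(-46) + 177·59 = 1).


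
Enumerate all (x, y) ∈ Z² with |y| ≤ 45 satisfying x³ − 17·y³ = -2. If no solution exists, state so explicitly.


The equation is x³ - 17y³ = -2. For fixed y, x³ = 17·y³ − 2, so a solution requires the RHS to be a perfect cube.
Strategy: iterate y from -45 to 45, compute RHS = 17·y³ − 2, and check whether it is a (positive or negative) perfect cube.
Check small values of y:
  y = 0: RHS = -2 is not a perfect cube.
  y = 1: RHS = 15 is not a perfect cube.
  y = -1: RHS = -19 is not a perfect cube.
  y = 2: RHS = 134 is not a perfect cube.
  y = -2: RHS = -138 is not a perfect cube.
  y = 3: RHS = 457 is not a perfect cube.
  y = -3: RHS = -461 is not a perfect cube.
Continuing the search up to |y| = 45 finds no solutions either.
No (x, y) in the scanned range satisfies the equation.

No integer solutions with |y| ≤ 45.


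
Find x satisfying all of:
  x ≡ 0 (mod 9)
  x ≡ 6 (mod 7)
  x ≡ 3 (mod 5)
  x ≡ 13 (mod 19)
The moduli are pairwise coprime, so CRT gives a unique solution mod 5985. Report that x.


Product of moduli M = 9 · 7 · 5 · 19 = 5985.
Merge one congruence at a time:
  Start: x ≡ 0 (mod 9).
  Combine with x ≡ 6 (mod 7); new modulus lcm = 63.
    Write x = 0 + 9·t and substitute into x ≡ 6 (mod 7): 9·t ≡ 6 − 0 = 6 (mod 7).
    Reduce coefficients mod 7: 2·t ≡ 6 (mod 7).
    The inverse of 2 mod 7 is 4 (since 2·4 = 8 = 1·7 + 1), so t ≡ 4·6 = 24 ≡ 3 (mod 7).
    Then x = 0 + 9·3 = 27, valid modulo lcm(9, 7) = 63: x ≡ 27 (mod 63).
  Combine with x ≡ 3 (mod 5); new modulus lcm = 315.
    Write x = 27 + 63·t and substitute into x ≡ 3 (mod 5): 63·t ≡ 3 − 27 = -24 (mod 5).
    Reduce coefficients mod 5: 3·t ≡ 1 (mod 5).
    The inverse of 3 mod 5 is 2 (since 3·2 = 6 = 1·5 + 1), so t ≡ 2·1 = 2 ≡ 2 (mod 5).
    Then x = 27 + 63·2 = 153, valid modulo lcm(63, 5) = 315: x ≡ 153 (mod 315).
  Combine with x ≡ 13 (mod 19); new modulus lcm = 5985.
    Write x = 153 + 315·t and substitute into x ≡ 13 (mod 19): 315·t ≡ 13 − 153 = -140 (mod 19).
    Reduce coefficients mod 19: 11·t ≡ 12 (mod 19).
    The inverse of 11 mod 19 is 7 (since 11·7 = 77 = 4·19 + 1), so t ≡ 7·12 = 84 ≡ 8 (mod 19).
    Then x = 153 + 315·8 = 2673, valid modulo lcm(315, 19) = 5985: x ≡ 2673 (mod 5985).
Verify against each original: 2673 mod 9 = 0, 2673 mod 7 = 6, 2673 mod 5 = 3, 2673 mod 19 = 13.

x ≡ 2673 (mod 5985).


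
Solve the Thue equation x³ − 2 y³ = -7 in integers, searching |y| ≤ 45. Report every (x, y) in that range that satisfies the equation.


The equation is x³ - 2y³ = -7. For fixed y, x³ = 2·y³ − 7, so a solution requires the RHS to be a perfect cube.
Strategy: iterate y from -45 to 45, compute RHS = 2·y³ − 7, and check whether it is a (positive or negative) perfect cube.
Check small values of y:
  y = 0: RHS = -7 is not a perfect cube.
  y = 1: RHS = -5 is not a perfect cube.
  y = -1: RHS = -9 is not a perfect cube.
  y = 2: RHS = 9 is not a perfect cube.
  y = -2: RHS = -23 is not a perfect cube.
  y = 3: RHS = 47 is not a perfect cube.
  y = -3: RHS = -61 is not a perfect cube.
Continuing the search up to |y| = 45 finds no solutions either.
No (x, y) in the scanned range satisfies the equation.

No integer solutions with |y| ≤ 45.


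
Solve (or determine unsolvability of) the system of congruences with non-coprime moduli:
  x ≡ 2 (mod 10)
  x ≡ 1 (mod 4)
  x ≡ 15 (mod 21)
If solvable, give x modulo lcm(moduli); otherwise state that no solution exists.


Moduli 10, 4, 21 are not pairwise coprime, so CRT works modulo lcm(m_i) when all pairwise compatibility conditions hold.
Pairwise compatibility: gcd(m_i, m_j) must divide a_i - a_j for every pair.
Merge one congruence at a time:
  Start: x ≡ 2 (mod 10).
  Combine with x ≡ 1 (mod 4): gcd(10, 4) = 2, and 1 - 2 = -1 is NOT divisible by 2.
    ⇒ system is inconsistent (no integer solution).

No solution (the system is inconsistent).


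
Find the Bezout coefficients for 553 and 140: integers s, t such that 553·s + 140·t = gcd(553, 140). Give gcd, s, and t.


Euclidean algorithm on (553, 140) — divide until remainder is 0:
  553 = 3 · 140 + 133
  140 = 1 · 133 + 7
  133 = 19 · 7 + 0
gcd(553, 140) = 7.
Track Bezout coefficients alongside the remainders: start with r₀ = 553 = a·1 + b·0 (s = 1, t = 0) and r₁ = 140 = a·0 + b·1 (s = 0, t = 1); each new remainder r_{k+1} = r_{k-1} − q_k·r_k inherits s_{k+1} = s_{k-1} − q_k·s_k, t_{k+1} = t_{k-1} − q_k·t_k, so r_k = a·s_k + b·t_k at every step:
  q = 3: r = 133, s = 1 − 3·0 = 1, t = 0 − 3·1 = -3  (check: 553·1 + 140·(-3) = 133)
  q = 1: r = 7, s = 0 − 1·1 = -1, t = 1 − 1·(-3) = 4  (check: 553·(-1) + 140·4 = 7)
The row with r = 7 (the gcd) gives the Bezout coefficients s = -1, t = 4.
Result: 553 · (-1) + 140 · (4) = 7.

gcd(553, 140) = 7; s = -1, t = 4 (check: 553·(-1) + 140·4 = 7).


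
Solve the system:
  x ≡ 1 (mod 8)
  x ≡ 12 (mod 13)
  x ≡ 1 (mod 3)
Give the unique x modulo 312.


Moduli 8, 13, 3 are pairwise coprime; by CRT there is a unique solution modulo M = 8 · 13 · 3 = 312.
Solve pairwise, accumulating the modulus:
  Start with x ≡ 1 (mod 8).
  Combine with x ≡ 12 (mod 13): since gcd(8, 13) = 1, we get a unique residue mod 104.
    Write x = 1 + 8·t and substitute into x ≡ 12 (mod 13): 8·t ≡ 12 − 1 = 11 (mod 13).
    The inverse of 8 mod 13 is 5 (since 8·5 = 40 = 3·13 + 1), so t ≡ 5·11 = 55 ≡ 3 (mod 13).
    Then x = 1 + 8·3 = 25, valid modulo lcm(8, 13) = 104: x ≡ 25 (mod 104).
  Combine with x ≡ 1 (mod 3): since gcd(104, 3) = 1, we get a unique residue mod 312.
    Write x = 25 + 104·t and substitute into x ≡ 1 (mod 3): 104·t ≡ 1 − 25 = -24 (mod 3).
    Reduce coefficients mod 3: 2·t ≡ 0 (mod 3).
    The inverse of 2 mod 3 is 2 (since 2·2 = 4 = 1·3 + 1), so t ≡ 2·0 = 0 ≡ 0 (mod 3).
    Then x = 25 + 104·0 = 25, valid modulo lcm(104, 3) = 312: x ≡ 25 (mod 312).
Verify: 25 mod 8 = 1 ✓, 25 mod 13 = 12 ✓, 25 mod 3 = 1 ✓.

x ≡ 25 (mod 312).


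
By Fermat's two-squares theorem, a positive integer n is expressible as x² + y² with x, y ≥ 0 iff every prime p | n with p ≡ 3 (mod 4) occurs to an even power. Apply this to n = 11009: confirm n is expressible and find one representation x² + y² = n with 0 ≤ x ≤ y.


Step 1: Factor n = 11009 = 101 · 109.
Step 2: Check the mod-4 condition on each prime factor: 101 ≡ 1 (mod 4), exponent 1; 109 ≡ 1 (mod 4), exponent 1.
All primes ≡ 3 (mod 4) appear to even exponent (or don't appear), so by the two-squares theorem n IS expressible as a sum of two squares.
Step 3: Build a representation. Here n = 101 · 109 is a product of primes ≡ 1 (mod 4). Each prime p ≡ 1 (mod 4) is itself a sum of two squares; find a² by testing p − a² for a perfect square:
  101: 101 − 1² = 100 = 10² ⇒ 101 = 1² + 10².
  109: 109 − 1² = 108, 109 − 2² = 105, 109 − 3² = 100 = 10² ⇒ 109 = 3² + 10².
  Combine using the Brahmagupta–Fibonacci identity (a² + b²)(c² + d²) = (ac − bd)² + (ad + bc)² = (ac + bd)² + (ad − bc)²:
  101 · 109 = 11009: from (1² + 10²)(3² + 10²), take (1·3 − 10·10, 1·10 + 10·3) = (3 − 100, 10 + 30) = (-97, 40); dropping signs (only squares matter) gives (97, 40); check 97² + 40² = 9409 + 1600 = 11009 ✓.
Step 4: Order so x ≤ y and verify: 40² + 97² = 1600 + 9409 = 11009 = n. ✓

n = 11009 = 40² + 97² (one valid representation with x ≤ y).


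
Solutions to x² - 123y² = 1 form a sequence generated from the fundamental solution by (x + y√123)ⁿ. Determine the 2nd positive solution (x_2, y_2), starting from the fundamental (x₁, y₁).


Step 1: Find the fundamental solution (x₁, y₁) of x² - 123y² = 1.
  Expand √123 as a continued fraction. a₀ = ⌊√123⌋ = 11; iterate m_{k+1} = d_k·a_k − m_k, d_{k+1} = (123 − m_{k+1}²)/d_k, a_{k+1} = ⌊(a₀ + m_{k+1})/d_{k+1}⌋ (starting m₀ = 0, d₀ = 1), with convergents p_k = a_k·p_{k-1} + p_{k-2}, q_k = a_k·q_{k-1} + q_{k-2} (p₋₁ = 1, q₋₁ = 0):
  k = 0: a₀ = 11; p₀/q₀ = 11/1; p₀² − 123·q₀² = 121 − 123 = -2.
  k = 1: m = 11, d = 2, a = ⌊(11 + 11)/2⌋ = 11; p/q = (11·11 + 1)/(11·1 + 0) = 122/11; p² − 123·q² = 14884 − 14883 = 1.
  The first convergent with p² − 123·q² = 1 gives the fundamental solution (x₁, y₁) = (122, 11).
Step 2: Apply the recurrence (x_{n+1}, y_{n+1}) = (x₁x_n + 123y₁y_n, x₁y_n + y₁x_n) repeatedly.
  From (x_1, y_1) = (122, 11): x_2 = 122·122 + 123·11·11 = 29767; y_2 = 122·11 + 11·122 = 2684.
Step 3: Verify x_2² - 123·y_2² = 886074289 - 886074288 = 1 (should be 1). ✓

(x_1, y_1) = (122, 11); (x_2, y_2) = (29767, 2684).


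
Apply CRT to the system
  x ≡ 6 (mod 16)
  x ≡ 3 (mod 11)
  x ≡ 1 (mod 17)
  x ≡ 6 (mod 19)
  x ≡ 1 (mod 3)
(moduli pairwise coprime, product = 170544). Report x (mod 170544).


Product of moduli M = 16 · 11 · 17 · 19 · 3 = 170544.
Merge one congruence at a time:
  Start: x ≡ 6 (mod 16).
  Combine with x ≡ 3 (mod 11); new modulus lcm = 176.
    Write x = 6 + 16·t and substitute into x ≡ 3 (mod 11): 16·t ≡ 3 − 6 = -3 (mod 11).
    Reduce coefficients mod 11: 5·t ≡ 8 (mod 11).
    The inverse of 5 mod 11 is 9 (since 5·9 = 45 = 4·11 + 1), so t ≡ 9·8 = 72 ≡ 6 (mod 11).
    Then x = 6 + 16·6 = 102, valid modulo lcm(16, 11) = 176: x ≡ 102 (mod 176).
  Combine with x ≡ 1 (mod 17); new modulus lcm = 2992.
    Write x = 102 + 176·t and substitute into x ≡ 1 (mod 17): 176·t ≡ 1 − 102 = -101 (mod 17).
    Reduce coefficients mod 17: 6·t ≡ 1 (mod 17).
    The inverse of 6 mod 17 is 3 (since 6·3 = 18 = 1·17 + 1), so t ≡ 3·1 = 3 ≡ 3 (mod 17).
    Then x = 102 + 176·3 = 630, valid modulo lcm(176, 17) = 2992: x ≡ 630 (mod 2992).
  Combine with x ≡ 6 (mod 19); new modulus lcm = 56848.
    Write x = 630 + 2992·t and substitute into x ≡ 6 (mod 19): 2992·t ≡ 6 − 630 = -624 (mod 19).
    Reduce coefficients mod 19: 9·t ≡ 3 (mod 19).
    The inverse of 9 mod 19 is 17 (since 9·17 = 153 = 8·19 + 1), so t ≡ 17·3 = 51 ≡ 13 (mod 19).
    Then x = 630 + 2992·13 = 39526, valid modulo lcm(2992, 19) = 56848: x ≡ 39526 (mod 56848).
  Combine with x ≡ 1 (mod 3); new modulus lcm = 170544.
    Write x = 39526 + 56848·t and substitute into x ≡ 1 (mod 3): 56848·t ≡ 1 − 39526 = -39525 (mod 3).
    Reduce coefficients mod 3: 1·t ≡ 0 (mod 3).
    So t ≡ 0 (mod 3).
    Then x = 39526 + 56848·0 = 39526, valid modulo lcm(56848, 3) = 170544: x ≡ 39526 (mod 170544).
Verify against each original: 39526 mod 16 = 6, 39526 mod 11 = 3, 39526 mod 17 = 1, 39526 mod 19 = 6, 39526 mod 3 = 1.

x ≡ 39526 (mod 170544).


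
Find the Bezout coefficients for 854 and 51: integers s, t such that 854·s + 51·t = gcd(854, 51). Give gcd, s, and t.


Euclidean algorithm on (854, 51) — divide until remainder is 0:
  854 = 16 · 51 + 38
  51 = 1 · 38 + 13
  38 = 2 · 13 + 12
  13 = 1 · 12 + 1
  12 = 12 · 1 + 0
gcd(854, 51) = 1.
Track Bezout coefficients alongside the remainders: start with r₀ = 854 = a·1 + b·0 (s = 1, t = 0) and r₁ = 51 = a·0 + b·1 (s = 0, t = 1); each new remainder r_{k+1} = r_{k-1} − q_k·r_k inherits s_{k+1} = s_{k-1} − q_k·s_k, t_{k+1} = t_{k-1} − q_k·t_k, so r_k = a·s_k + b·t_k at every step:
  q = 16: r = 38, s = 1 − 16·0 = 1, t = 0 − 16·1 = -16  (check: 854·1 + 51·(-16) = 38)
  q = 1: r = 13, s = 0 − 1·1 = -1, t = 1 − 1·(-16) = 17  (check: 854·(-1) + 51·17 = 13)
  q = 2: r = 12, s = 1 − 2·(-1) = 3, t = -16 − 2·17 = -50  (check: 854·3 + 51·(-50) = 12)
  q = 1: r = 1, s = -1 − 1·3 = -4, t = 17 − 1·(-50) = 67  (check: 854·(-4) + 51·67 = 1)
The row with r = 1 (the gcd) gives the Bezout coefficients s = -4, t = 67.
Result: 854 · (-4) + 51 · (67) = 1.

gcd(854, 51) = 1; s = -4, t = 67 (check: 854·(-4) + 51·67 = 1).


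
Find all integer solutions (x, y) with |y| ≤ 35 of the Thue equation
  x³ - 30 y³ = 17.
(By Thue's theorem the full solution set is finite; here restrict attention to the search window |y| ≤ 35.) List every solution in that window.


The equation is x³ - 30y³ = 17. For fixed y, x³ = 30·y³ + 17, so a solution requires the RHS to be a perfect cube.
Strategy: iterate y from -35 to 35, compute RHS = 30·y³ + 17, and check whether it is a (positive or negative) perfect cube.
Check small values of y:
  y = 0: RHS = 17 is not a perfect cube.
  y = 1: RHS = 47 is not a perfect cube.
  y = -1: RHS = -13 is not a perfect cube.
  y = 2: RHS = 257 is not a perfect cube.
  y = -2: RHS = -223 is not a perfect cube.
  y = 3: RHS = 827 is not a perfect cube.
  y = -3: RHS = -793 is not a perfect cube.
Continuing the search up to |y| = 35 finds no solutions either.
No (x, y) in the scanned range satisfies the equation.

No integer solutions with |y| ≤ 35.


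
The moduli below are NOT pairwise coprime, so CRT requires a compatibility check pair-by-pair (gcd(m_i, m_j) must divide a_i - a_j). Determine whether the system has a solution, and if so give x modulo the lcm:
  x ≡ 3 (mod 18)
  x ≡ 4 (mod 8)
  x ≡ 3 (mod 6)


Moduli 18, 8, 6 are not pairwise coprime, so CRT works modulo lcm(m_i) when all pairwise compatibility conditions hold.
Pairwise compatibility: gcd(m_i, m_j) must divide a_i - a_j for every pair.
Merge one congruence at a time:
  Start: x ≡ 3 (mod 18).
  Combine with x ≡ 4 (mod 8): gcd(18, 8) = 2, and 4 - 3 = 1 is NOT divisible by 2.
    ⇒ system is inconsistent (no integer solution).

No solution (the system is inconsistent).


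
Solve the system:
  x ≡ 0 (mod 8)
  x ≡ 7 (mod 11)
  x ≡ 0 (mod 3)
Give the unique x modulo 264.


Moduli 8, 11, 3 are pairwise coprime; by CRT there is a unique solution modulo M = 8 · 11 · 3 = 264.
Solve pairwise, accumulating the modulus:
  Start with x ≡ 0 (mod 8).
  Combine with x ≡ 7 (mod 11): since gcd(8, 11) = 1, we get a unique residue mod 88.
    Write x = 0 + 8·t and substitute into x ≡ 7 (mod 11): 8·t ≡ 7 − 0 = 7 (mod 11).
    The inverse of 8 mod 11 is 7 (since 8·7 = 56 = 5·11 + 1), so t ≡ 7·7 = 49 ≡ 5 (mod 11).
    Then x = 0 + 8·5 = 40, valid modulo lcm(8, 11) = 88: x ≡ 40 (mod 88).
  Combine with x ≡ 0 (mod 3): since gcd(88, 3) = 1, we get a unique residue mod 264.
    Write x = 40 + 88·t and substitute into x ≡ 0 (mod 3): 88·t ≡ 0 − 40 = -40 (mod 3).
    Reduce coefficients mod 3: 1·t ≡ 2 (mod 3).
    So t ≡ 2 (mod 3).
    Then x = 40 + 88·2 = 216, valid modulo lcm(88, 3) = 264: x ≡ 216 (mod 264).
Verify: 216 mod 8 = 0 ✓, 216 mod 11 = 7 ✓, 216 mod 3 = 0 ✓.

x ≡ 216 (mod 264).


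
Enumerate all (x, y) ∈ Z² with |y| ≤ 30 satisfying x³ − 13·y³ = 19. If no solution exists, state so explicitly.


The equation is x³ - 13y³ = 19. For fixed y, x³ = 13·y³ + 19, so a solution requires the RHS to be a perfect cube.
Strategy: iterate y from -30 to 30, compute RHS = 13·y³ + 19, and check whether it is a (positive or negative) perfect cube.
Check small values of y:
  y = 0: RHS = 19 is not a perfect cube.
  y = 1: RHS = 32 is not a perfect cube.
  y = -1: RHS = 6 is not a perfect cube.
  y = 2: RHS = 123 is not a perfect cube.
  y = -2: RHS = -85 is not a perfect cube.
  y = 3: RHS = 370 is not a perfect cube.
  y = -3: RHS = -332 is not a perfect cube.
Continuing the search up to |y| = 30 finds no solutions either.
No (x, y) in the scanned range satisfies the equation.

No integer solutions with |y| ≤ 30.


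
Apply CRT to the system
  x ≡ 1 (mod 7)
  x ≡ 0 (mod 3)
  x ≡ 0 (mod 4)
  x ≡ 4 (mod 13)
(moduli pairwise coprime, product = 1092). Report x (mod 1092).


Product of moduli M = 7 · 3 · 4 · 13 = 1092.
Merge one congruence at a time:
  Start: x ≡ 1 (mod 7).
  Combine with x ≡ 0 (mod 3); new modulus lcm = 21.
    Write x = 1 + 7·t and substitute into x ≡ 0 (mod 3): 7·t ≡ 0 − 1 = -1 (mod 3).
    Reduce coefficients mod 3: 1·t ≡ 2 (mod 3).
    So t ≡ 2 (mod 3).
    Then x = 1 + 7·2 = 15, valid modulo lcm(7, 3) = 21: x ≡ 15 (mod 21).
  Combine with x ≡ 0 (mod 4); new modulus lcm = 84.
    Write x = 15 + 21·t and substitute into x ≡ 0 (mod 4): 21·t ≡ 0 − 15 = -15 (mod 4).
    Reduce coefficients mod 4: 1·t ≡ 1 (mod 4).
    So t ≡ 1 (mod 4).
    Then x = 15 + 21·1 = 36, valid modulo lcm(21, 4) = 84: x ≡ 36 (mod 84).
  Combine with x ≡ 4 (mod 13); new modulus lcm = 1092.
    Write x = 36 + 84·t and substitute into x ≡ 4 (mod 13): 84·t ≡ 4 − 36 = -32 (mod 13).
    Reduce coefficients mod 13: 6·t ≡ 7 (mod 13).
    The inverse of 6 mod 13 is 11 (since 6·11 = 66 = 5·13 + 1), so t ≡ 11·7 = 77 ≡ 12 (mod 13).
    Then x = 36 + 84·12 = 1044, valid modulo lcm(84, 13) = 1092: x ≡ 1044 (mod 1092).
Verify against each original: 1044 mod 7 = 1, 1044 mod 3 = 0, 1044 mod 4 = 0, 1044 mod 13 = 4.

x ≡ 1044 (mod 1092).


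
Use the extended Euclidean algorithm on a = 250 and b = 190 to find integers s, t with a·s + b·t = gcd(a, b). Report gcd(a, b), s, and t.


Euclidean algorithm on (250, 190) — divide until remainder is 0:
  250 = 1 · 190 + 60
  190 = 3 · 60 + 10
  60 = 6 · 10 + 0
gcd(250, 190) = 10.
Track Bezout coefficients alongside the remainders: start with r₀ = 250 = a·1 + b·0 (s = 1, t = 0) and r₁ = 190 = a·0 + b·1 (s = 0, t = 1); each new remainder r_{k+1} = r_{k-1} − q_k·r_k inherits s_{k+1} = s_{k-1} − q_k·s_k, t_{k+1} = t_{k-1} − q_k·t_k, so r_k = a·s_k + b·t_k at every step:
  q = 1: r = 60, s = 1 − 1·0 = 1, t = 0 − 1·1 = -1  (check: 250·1 + 190·(-1) = 60)
  q = 3: r = 10, s = 0 − 3·1 = -3, t = 1 − 3·(-1) = 4  (check: 250·(-3) + 190·4 = 10)
The row with r = 10 (the gcd) gives the Bezout coefficients s = -3, t = 4.
Result: 250 · (-3) + 190 · (4) = 10.

gcd(250, 190) = 10; s = -3, t = 4 (check: 250·(-3) + 190·4 = 10).


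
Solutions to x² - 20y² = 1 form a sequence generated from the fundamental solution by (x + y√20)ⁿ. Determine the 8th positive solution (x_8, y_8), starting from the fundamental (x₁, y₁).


Step 1: Find the fundamental solution (x₁, y₁) of x² - 20y² = 1.
  Expand √20 as a continued fraction. a₀ = ⌊√20⌋ = 4; iterate m_{k+1} = d_k·a_k − m_k, d_{k+1} = (20 − m_{k+1}²)/d_k, a_{k+1} = ⌊(a₀ + m_{k+1})/d_{k+1}⌋ (starting m₀ = 0, d₀ = 1), with convergents p_k = a_k·p_{k-1} + p_{k-2}, q_k = a_k·q_{k-1} + q_{k-2} (p₋₁ = 1, q₋₁ = 0):
  k = 0: a₀ = 4; p₀/q₀ = 4/1; p₀² − 20·q₀² = 16 − 20 = -4.
  k = 1: m = 4, d = 4, a = ⌊(4 + 4)/4⌋ = 2; p/q = (2·4 + 1)/(2·1 + 0) = 9/2; p² − 20·q² = 81 − 80 = 1.
  The first convergent with p² − 20·q² = 1 gives the fundamental solution (x₁, y₁) = (9, 2).
Step 2: Apply the recurrence (x_{n+1}, y_{n+1}) = (x₁x_n + 20y₁y_n, x₁y_n + y₁x_n) repeatedly.
  From (x_1, y_1) = (9, 2): x_2 = 9·9 + 20·2·2 = 161; y_2 = 9·2 + 2·9 = 36.
  From (x_2, y_2) = (161, 36): x_3 = 9·161 + 20·2·36 = 2889; y_3 = 9·36 + 2·161 = 646.
  From (x_3, y_3) = (2889, 646): x_4 = 9·2889 + 20·2·646 = 51841; y_4 = 9·646 + 2·2889 = 11592.
  From (x_4, y_4) = (51841, 11592): x_5 = 9·51841 + 20·2·11592 = 930249; y_5 = 9·11592 + 2·51841 = 208010.
  From (x_5, y_5) = (930249, 208010): x_6 = 9·930249 + 20·2·208010 = 16692641; y_6 = 9·208010 + 2·930249 = 3732588.
  From (x_6, y_6) = (16692641, 3732588): x_7 = 9·16692641 + 20·2·3732588 = 299537289; y_7 = 9·3732588 + 2·16692641 = 66978574.
  From (x_7, y_7) = (299537289, 66978574): x_8 = 9·299537289 + 20·2·66978574 = 5374978561; y_8 = 9·66978574 + 2·299537289 = 1201881744.
Step 3: Verify x_8² - 20·y_8² = 28890394531209630721 - 28890394531209630720 = 1 (should be 1). ✓

(x_1, y_1) = (9, 2); (x_8, y_8) = (5374978561, 1201881744).


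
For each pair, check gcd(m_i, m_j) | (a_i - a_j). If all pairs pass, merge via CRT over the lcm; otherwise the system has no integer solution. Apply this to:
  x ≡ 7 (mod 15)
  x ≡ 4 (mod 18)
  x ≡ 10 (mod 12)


Moduli 15, 18, 12 are not pairwise coprime, so CRT works modulo lcm(m_i) when all pairwise compatibility conditions hold.
Pairwise compatibility: gcd(m_i, m_j) must divide a_i - a_j for every pair.
Merge one congruence at a time:
  Start: x ≡ 7 (mod 15).
  Combine with x ≡ 4 (mod 18): gcd(15, 18) = 3; 4 - 7 = -3, which IS divisible by 3, so compatible.
    Write x = 7 + 15·t and substitute into x ≡ 4 (mod 18): 15·t ≡ 4 − 7 = -3 (mod 18).
    Divide the congruence (and modulus) by g = 3: 5·t ≡ -1 (mod 6).
    Reduce coefficients mod 6: 5·t ≡ 5 (mod 6).
    The inverse of 5 mod 6 is 5 (since 5·5 = 25 = 4·6 + 1), so t ≡ 5·5 = 25 ≡ 1 (mod 6).
    Then x = 7 + 15·1 = 22, valid modulo lcm(15, 18) = 90: x ≡ 22 (mod 90).
  Combine with x ≡ 10 (mod 12): gcd(90, 12) = 6; 10 - 22 = -12, which IS divisible by 6, so compatible.
    Write x = 22 + 90·t and substitute into x ≡ 10 (mod 12): 90·t ≡ 10 − 22 = -12 (mod 12).
    Divide the congruence (and modulus) by g = 6: 15·t ≡ -2 (mod 2).
    Reduce coefficients mod 2: 1·t ≡ 0 (mod 2).
    So t ≡ 0 (mod 2).
    Then x = 22 + 90·0 = 22, valid modulo lcm(90, 12) = 180: x ≡ 22 (mod 180).
Verify: 22 mod 15 = 7, 22 mod 18 = 4, 22 mod 12 = 10.

x ≡ 22 (mod 180).


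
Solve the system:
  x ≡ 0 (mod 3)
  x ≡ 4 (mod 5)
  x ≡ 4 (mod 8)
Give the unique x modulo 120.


Moduli 3, 5, 8 are pairwise coprime; by CRT there is a unique solution modulo M = 3 · 5 · 8 = 120.
Solve pairwise, accumulating the modulus:
  Start with x ≡ 0 (mod 3).
  Combine with x ≡ 4 (mod 5): since gcd(3, 5) = 1, we get a unique residue mod 15.
    Write x = 0 + 3·t and substitute into x ≡ 4 (mod 5): 3·t ≡ 4 − 0 = 4 (mod 5).
    The inverse of 3 mod 5 is 2 (since 3·2 = 6 = 1·5 + 1), so t ≡ 2·4 = 8 ≡ 3 (mod 5).
    Then x = 0 + 3·3 = 9, valid modulo lcm(3, 5) = 15: x ≡ 9 (mod 15).
  Combine with x ≡ 4 (mod 8): since gcd(15, 8) = 1, we get a unique residue mod 120.
    Write x = 9 + 15·t and substitute into x ≡ 4 (mod 8): 15·t ≡ 4 − 9 = -5 (mod 8).
    Reduce coefficients mod 8: 7·t ≡ 3 (mod 8).
    The inverse of 7 mod 8 is 7 (since 7·7 = 49 = 6·8 + 1), so t ≡ 7·3 = 21 ≡ 5 (mod 8).
    Then x = 9 + 15·5 = 84, valid modulo lcm(15, 8) = 120: x ≡ 84 (mod 120).
Verify: 84 mod 3 = 0 ✓, 84 mod 5 = 4 ✓, 84 mod 8 = 4 ✓.

x ≡ 84 (mod 120).


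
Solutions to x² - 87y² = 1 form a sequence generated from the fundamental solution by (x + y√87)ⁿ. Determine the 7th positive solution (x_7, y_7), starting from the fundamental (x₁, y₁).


Step 1: Find the fundamental solution (x₁, y₁) of x² - 87y² = 1.
  Expand √87 as a continued fraction. a₀ = ⌊√87⌋ = 9; iterate m_{k+1} = d_k·a_k − m_k, d_{k+1} = (87 − m_{k+1}²)/d_k, a_{k+1} = ⌊(a₀ + m_{k+1})/d_{k+1}⌋ (starting m₀ = 0, d₀ = 1), with convergents p_k = a_k·p_{k-1} + p_{k-2}, q_k = a_k·q_{k-1} + q_{k-2} (p₋₁ = 1, q₋₁ = 0):
  k = 0: a₀ = 9; p₀/q₀ = 9/1; p₀² − 87·q₀² = 81 − 87 = -6.
  k = 1: m = 9, d = 6, a = ⌊(9 + 9)/6⌋ = 3; p/q = (3·9 + 1)/(3·1 + 0) = 28/3; p² − 87·q² = 784 − 783 = 1.
  The first convergent with p² − 87·q² = 1 gives the fundamental solution (x₁, y₁) = (28, 3).
Step 2: Apply the recurrence (x_{n+1}, y_{n+1}) = (x₁x_n + 87y₁y_n, x₁y_n + y₁x_n) repeatedly.
  From (x_1, y_1) = (28, 3): x_2 = 28·28 + 87·3·3 = 1567; y_2 = 28·3 + 3·28 = 168.
  From (x_2, y_2) = (1567, 168): x_3 = 28·1567 + 87·3·168 = 87724; y_3 = 28·168 + 3·1567 = 9405.
  From (x_3, y_3) = (87724, 9405): x_4 = 28·87724 + 87·3·9405 = 4910977; y_4 = 28·9405 + 3·87724 = 526512.
  From (x_4, y_4) = (4910977, 526512): x_5 = 28·4910977 + 87·3·526512 = 274926988; y_5 = 28·526512 + 3·4910977 = 29475267.
  From (x_5, y_5) = (274926988, 29475267): x_6 = 28·274926988 + 87·3·29475267 = 15391000351; y_6 = 28·29475267 + 3·274926988 = 1650088440.
  From (x_6, y_6) = (15391000351, 1650088440): x_7 = 28·15391000351 + 87·3·1650088440 = 861621092668; y_7 = 28·1650088440 + 3·15391000351 = 92375477373.
Step 3: Verify x_7² - 87·y_7² = 742390907330398243358224 - 742390907330398243358223 = 1 (should be 1). ✓

(x_1, y_1) = (28, 3); (x_7, y_7) = (861621092668, 92375477373).


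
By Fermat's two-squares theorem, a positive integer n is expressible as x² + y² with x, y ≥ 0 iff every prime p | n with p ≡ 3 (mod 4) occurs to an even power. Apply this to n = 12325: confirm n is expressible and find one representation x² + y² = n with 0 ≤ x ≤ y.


Step 1: Factor n = 12325 = 5^2 · 17 · 29.
Step 2: Check the mod-4 condition on each prime factor: 5 ≡ 1 (mod 4), exponent 2; 17 ≡ 1 (mod 4), exponent 1; 29 ≡ 1 (mod 4), exponent 1.
All primes ≡ 3 (mod 4) appear to even exponent (or don't appear), so by the two-squares theorem n IS expressible as a sum of two squares.
Step 3: Build a representation. Group n = k² · m with k = 5 and m = 17 · 29 = 493 (a product of primes ≡ 1 (mod 4)); a representation of m scales to one of n via (k·x)² + (k·y)² = k²(x² + y²). Each prime p ≡ 1 (mod 4) is itself a sum of two squares; find a² by testing p − a² for a perfect square:
  17: 17 − 1² = 16 = 4² ⇒ 17 = 1² + 4².
  29: 29 − 1² = 28, 29 − 2² = 25 = 5² ⇒ 29 = 2² + 5².
  Combine using the Brahmagupta–Fibonacci identity (a² + b²)(c² + d²) = (ac − bd)² + (ad + bc)² = (ac + bd)² + (ad − bc)²:
  17 · 29 = 493: from (1² + 4²)(2² + 5²), take (1·2 − 4·5, 1·5 + 4·2) = (2 − 20, 5 + 8) = (-18, 13); dropping signs (only squares matter) gives (18, 13); check 18² + 13² = 324 + 169 = 493 ✓.
  Scale by k = 5: (5·18, 5·13) = (90, 65).
Step 4: Order so x ≤ y and verify: 65² + 90² = 4225 + 8100 = 12325 = n. ✓

n = 12325 = 65² + 90² (one valid representation with x ≤ y).


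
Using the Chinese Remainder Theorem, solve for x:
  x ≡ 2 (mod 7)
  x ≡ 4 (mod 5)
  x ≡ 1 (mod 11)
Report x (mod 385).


Moduli 7, 5, 11 are pairwise coprime; by CRT there is a unique solution modulo M = 7 · 5 · 11 = 385.
Solve pairwise, accumulating the modulus:
  Start with x ≡ 2 (mod 7).
  Combine with x ≡ 4 (mod 5): since gcd(7, 5) = 1, we get a unique residue mod 35.
    Write x = 2 + 7·t and substitute into x ≡ 4 (mod 5): 7·t ≡ 4 − 2 = 2 (mod 5).
    Reduce coefficients mod 5: 2·t ≡ 2 (mod 5).
    The inverse of 2 mod 5 is 3 (since 2·3 = 6 = 1·5 + 1), so t ≡ 3·2 = 6 ≡ 1 (mod 5).
    Then x = 2 + 7·1 = 9, valid modulo lcm(7, 5) = 35: x ≡ 9 (mod 35).
  Combine with x ≡ 1 (mod 11): since gcd(35, 11) = 1, we get a unique residue mod 385.
    Write x = 9 + 35·t and substitute into x ≡ 1 (mod 11): 35·t ≡ 1 − 9 = -8 (mod 11).
    Reduce coefficients mod 11: 2·t ≡ 3 (mod 11).
    The inverse of 2 mod 11 is 6 (since 2·6 = 12 = 1·11 + 1), so t ≡ 6·3 = 18 ≡ 7 (mod 11).
    Then x = 9 + 35·7 = 254, valid modulo lcm(35, 11) = 385: x ≡ 254 (mod 385).
Verify: 254 mod 7 = 2 ✓, 254 mod 5 = 4 ✓, 254 mod 11 = 1 ✓.

x ≡ 254 (mod 385).


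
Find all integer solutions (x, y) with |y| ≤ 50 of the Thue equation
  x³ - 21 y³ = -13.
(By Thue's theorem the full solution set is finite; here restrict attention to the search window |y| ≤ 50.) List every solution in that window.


The equation is x³ - 21y³ = -13. For fixed y, x³ = 21·y³ − 13, so a solution requires the RHS to be a perfect cube.
Strategy: iterate y from -50 to 50, compute RHS = 21·y³ − 13, and check whether it is a (positive or negative) perfect cube.
Check small values of y:
  y = 0: RHS = -13 is not a perfect cube.
  y = 1: RHS = 8 = (2)³ ⇒ x = 2 works.
  y = -1: RHS = -34 is not a perfect cube.
  y = 2: RHS = 155 is not a perfect cube.
  y = -2: RHS = -181 is not a perfect cube.
  y = 3: RHS = 554 is not a perfect cube.
  y = -3: RHS = -580 is not a perfect cube.
Continuing, at y = 4: RHS = 1331 = (11)³ ⇒ x = 11 works.
Searching the remaining y in |y| ≤ 50 finds no further solutions.
Collected solutions: (2, 1), (11, 4).

Solutions (with |y| ≤ 50): (2, 1), (11, 4).


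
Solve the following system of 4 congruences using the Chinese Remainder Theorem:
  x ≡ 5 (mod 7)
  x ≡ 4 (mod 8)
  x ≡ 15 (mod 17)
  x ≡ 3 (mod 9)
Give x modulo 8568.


Product of moduli M = 7 · 8 · 17 · 9 = 8568.
Merge one congruence at a time:
  Start: x ≡ 5 (mod 7).
  Combine with x ≡ 4 (mod 8); new modulus lcm = 56.
    Write x = 5 + 7·t and substitute into x ≡ 4 (mod 8): 7·t ≡ 4 − 5 = -1 (mod 8).
    Reduce coefficients mod 8: 7·t ≡ 7 (mod 8).
    The inverse of 7 mod 8 is 7 (since 7·7 = 49 = 6·8 + 1), so t ≡ 7·7 = 49 ≡ 1 (mod 8).
    Then x = 5 + 7·1 = 12, valid modulo lcm(7, 8) = 56: x ≡ 12 (mod 56).
  Combine with x ≡ 15 (mod 17); new modulus lcm = 952.
    Write x = 12 + 56·t and substitute into x ≡ 15 (mod 17): 56·t ≡ 15 − 12 = 3 (mod 17).
    Reduce coefficients mod 17: 5·t ≡ 3 (mod 17).
    The inverse of 5 mod 17 is 7 (since 5·7 = 35 = 2·17 + 1), so t ≡ 7·3 = 21 ≡ 4 (mod 17).
    Then x = 12 + 56·4 = 236, valid modulo lcm(56, 17) = 952: x ≡ 236 (mod 952).
  Combine with x ≡ 3 (mod 9); new modulus lcm = 8568.
    Write x = 236 + 952·t and substitute into x ≡ 3 (mod 9): 952·t ≡ 3 − 236 = -233 (mod 9).
    Reduce coefficients mod 9: 7·t ≡ 1 (mod 9).
    The inverse of 7 mod 9 is 4 (since 7·4 = 28 = 3·9 + 1), so t ≡ 4·1 = 4 ≡ 4 (mod 9).
    Then x = 236 + 952·4 = 4044, valid modulo lcm(952, 9) = 8568: x ≡ 4044 (mod 8568).
Verify against each original: 4044 mod 7 = 5, 4044 mod 8 = 4, 4044 mod 17 = 15, 4044 mod 9 = 3.

x ≡ 4044 (mod 8568).


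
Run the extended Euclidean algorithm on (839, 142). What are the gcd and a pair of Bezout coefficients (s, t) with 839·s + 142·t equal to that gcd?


Euclidean algorithm on (839, 142) — divide until remainder is 0:
  839 = 5 · 142 + 129
  142 = 1 · 129 + 13
  129 = 9 · 13 + 12
  13 = 1 · 12 + 1
  12 = 12 · 1 + 0
gcd(839, 142) = 1.
Track Bezout coefficients alongside the remainders: start with r₀ = 839 = a·1 + b·0 (s = 1, t = 0) and r₁ = 142 = a·0 + b·1 (s = 0, t = 1); each new remainder r_{k+1} = r_{k-1} − q_k·r_k inherits s_{k+1} = s_{k-1} − q_k·s_k, t_{k+1} = t_{k-1} − q_k·t_k, so r_k = a·s_k + b·t_k at every step:
  q = 5: r = 129, s = 1 − 5·0 = 1, t = 0 − 5·1 = -5  (check: 839·1 + 142·(-5) = 129)
  q = 1: r = 13, s = 0 − 1·1 = -1, t = 1 − 1·(-5) = 6  (check: 839·(-1) + 142·6 = 13)
  q = 9: r = 12, s = 1 − 9·(-1) = 10, t = -5 − 9·6 = -59  (check: 839·10 + 142·(-59) = 12)
  q = 1: r = 1, s = -1 − 1·10 = -11, t = 6 − 1·(-59) = 65  (check: 839·(-11) + 142·65 = 1)
The row with r = 1 (the gcd) gives the Bezout coefficients s = -11, t = 65.
Result: 839 · (-11) + 142 · (65) = 1.

gcd(839, 142) = 1; s = -11, t = 65 (check: 839·(-11) + 142·65 = 1).


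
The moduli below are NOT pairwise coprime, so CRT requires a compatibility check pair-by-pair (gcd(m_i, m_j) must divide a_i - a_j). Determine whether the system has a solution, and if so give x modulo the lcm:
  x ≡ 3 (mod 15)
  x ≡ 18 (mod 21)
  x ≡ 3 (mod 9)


Moduli 15, 21, 9 are not pairwise coprime, so CRT works modulo lcm(m_i) when all pairwise compatibility conditions hold.
Pairwise compatibility: gcd(m_i, m_j) must divide a_i - a_j for every pair.
Merge one congruence at a time:
  Start: x ≡ 3 (mod 15).
  Combine with x ≡ 18 (mod 21): gcd(15, 21) = 3; 18 - 3 = 15, which IS divisible by 3, so compatible.
    Write x = 3 + 15·t and substitute into x ≡ 18 (mod 21): 15·t ≡ 18 − 3 = 15 (mod 21).
    Divide the congruence (and modulus) by g = 3: 5·t ≡ 5 (mod 7).
    The inverse of 5 mod 7 is 3 (since 5·3 = 15 = 2·7 + 1), so t ≡ 3·5 = 15 ≡ 1 (mod 7).
    Then x = 3 + 15·1 = 18, valid modulo lcm(15, 21) = 105: x ≡ 18 (mod 105).
  Combine with x ≡ 3 (mod 9): gcd(105, 9) = 3; 3 - 18 = -15, which IS divisible by 3, so compatible.
    Write x = 18 + 105·t and substitute into x ≡ 3 (mod 9): 105·t ≡ 3 − 18 = -15 (mod 9).
    Divide the congruence (and modulus) by g = 3: 35·t ≡ -5 (mod 3).
    Reduce coefficients mod 3: 2·t ≡ 1 (mod 3).
    The inverse of 2 mod 3 is 2 (since 2·2 = 4 = 1·3 + 1), so t ≡ 2·1 = 2 ≡ 2 (mod 3).
    Then x = 18 + 105·2 = 228, valid modulo lcm(105, 9) = 315: x ≡ 228 (mod 315).
Verify: 228 mod 15 = 3, 228 mod 21 = 18, 228 mod 9 = 3.

x ≡ 228 (mod 315).


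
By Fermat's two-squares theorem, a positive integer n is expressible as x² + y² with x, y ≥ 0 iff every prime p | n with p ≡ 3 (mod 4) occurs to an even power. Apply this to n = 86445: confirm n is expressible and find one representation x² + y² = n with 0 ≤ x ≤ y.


Step 1: Factor n = 86445 = 3^2 · 5 · 17 · 113.
Step 2: Check the mod-4 condition on each prime factor: 3 ≡ 3 (mod 4), exponent 2 (must be even); 5 ≡ 1 (mod 4), exponent 1; 17 ≡ 1 (mod 4), exponent 1; 113 ≡ 1 (mod 4), exponent 1.
All primes ≡ 3 (mod 4) appear to even exponent (or don't appear), so by the two-squares theorem n IS expressible as a sum of two squares.
Step 3: Build a representation. Group n = k² · m with k = 3 and m = 5 · 17 · 113 = 9605 (a product of primes ≡ 1 (mod 4)); a representation of m scales to one of n via (k·x)² + (k·y)² = k²(x² + y²). Each prime p ≡ 1 (mod 4) is itself a sum of two squares; find a² by testing p − a² for a perfect square:
  5: 5 − 1² = 4 = 2² ⇒ 5 = 1² + 2².
  17: 17 − 1² = 16 = 4² ⇒ 17 = 1² + 4².
  113: 113 − 1² = 112, 113 − 2² = 109, 113 − 3² = 104, 113 − 4² = 97, 113 − 5² = 88, 113 − 6² = 77, 113 − 7² = 64 = 8² ⇒ 113 = 7² + 8².
  Combine using the Brahmagupta–Fibonacci identity (a² + b²)(c² + d²) = (ac − bd)² + (ad + bc)² = (ac + bd)² + (ad − bc)²:
  5 · 17 = 85: from (1² + 2²)(1² + 4²), take (1·1 − 2·4, 1·4 + 2·1) = (1 − 8, 4 + 2) = (-7, 6); dropping signs (only squares matter) gives (7, 6); check 7² + 6² = 49 + 36 = 85 ✓.
  85 · 113 = 9605: from (7² + 6²)(7² + 8²), take (7·7 − 6·8, 7·8 + 6·7) = (49 − 48, 56 + 42) = (1, 98); check 1² + 98² = 1 + 9604 = 9605 ✓.
  Scale by k = 3: (3·1, 3·98) = (3, 294).
Step 4: Order so x ≤ y and verify: 3² + 294² = 9 + 86436 = 86445 = n. ✓

n = 86445 = 3² + 294² (one valid representation with x ≤ y).


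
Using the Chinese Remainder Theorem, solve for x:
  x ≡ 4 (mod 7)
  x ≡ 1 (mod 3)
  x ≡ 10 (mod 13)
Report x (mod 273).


Moduli 7, 3, 13 are pairwise coprime; by CRT there is a unique solution modulo M = 7 · 3 · 13 = 273.
Solve pairwise, accumulating the modulus:
  Start with x ≡ 4 (mod 7).
  Combine with x ≡ 1 (mod 3): since gcd(7, 3) = 1, we get a unique residue mod 21.
    Write x = 4 + 7·t and substitute into x ≡ 1 (mod 3): 7·t ≡ 1 − 4 = -3 (mod 3).
    Reduce coefficients mod 3: 1·t ≡ 0 (mod 3).
    So t ≡ 0 (mod 3).
    Then x = 4 + 7·0 = 4, valid modulo lcm(7, 3) = 21: x ≡ 4 (mod 21).
  Combine with x ≡ 10 (mod 13): since gcd(21, 13) = 1, we get a unique residue mod 273.
    Write x = 4 + 21·t and substitute into x ≡ 10 (mod 13): 21·t ≡ 10 − 4 = 6 (mod 13).
    Reduce coefficients mod 13: 8·t ≡ 6 (mod 13).
    The inverse of 8 mod 13 is 5 (since 8·5 = 40 = 3·13 + 1), so t ≡ 5·6 = 30 ≡ 4 (mod 13).
    Then x = 4 + 21·4 = 88, valid modulo lcm(21, 13) = 273: x ≡ 88 (mod 273).
Verify: 88 mod 7 = 4 ✓, 88 mod 3 = 1 ✓, 88 mod 13 = 10 ✓.

x ≡ 88 (mod 273).
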